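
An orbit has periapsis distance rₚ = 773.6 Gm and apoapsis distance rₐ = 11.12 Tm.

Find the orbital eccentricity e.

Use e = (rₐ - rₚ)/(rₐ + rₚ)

Convert to SI: rₚ = 773.6 Gm = 7.736e+11 m; rₐ = 11.12 Tm = 1.112e+13 m.
e = (rₐ − rₚ) / (rₐ + rₚ).
e = (1.112e+13 − 7.736e+11) / (1.112e+13 + 7.736e+11) = 1.03464e+13 / 1.18936e+13 ≈ 0.8699.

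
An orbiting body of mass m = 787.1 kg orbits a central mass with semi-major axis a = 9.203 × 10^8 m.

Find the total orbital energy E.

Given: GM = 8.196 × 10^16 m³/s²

E = −GMm / (2a).
E = −8.196e+16 · 787.1 / (2 · 9.203e+08) J ≈ -3.505e+10 J = -35.05 GJ.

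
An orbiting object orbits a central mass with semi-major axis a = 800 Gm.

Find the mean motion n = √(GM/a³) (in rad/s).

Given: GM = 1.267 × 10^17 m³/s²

Convert to SI: a = 800 Gm = 8e+11 m.
n = √(GM / a³).
n = √(1.267e+17 / (8e+11)³) rad/s ≈ 4.975e-10 rad/s.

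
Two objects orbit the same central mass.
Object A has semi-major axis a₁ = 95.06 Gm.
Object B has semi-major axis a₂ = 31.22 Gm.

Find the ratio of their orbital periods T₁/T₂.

Convert to SI: a₁ = 95.06 Gm = 9.506e+10 m; a₂ = 31.22 Gm = 3.122e+10 m.
From Kepler's third law, (T₁/T₂)² = (a₁/a₂)³, so T₁/T₂ = (a₁/a₂)^(3/2).
a₁/a₂ = 9.506e+10 / 3.122e+10 = 3.04484.
T₁/T₂ = (3.04484)^(3/2) ≈ 5.313.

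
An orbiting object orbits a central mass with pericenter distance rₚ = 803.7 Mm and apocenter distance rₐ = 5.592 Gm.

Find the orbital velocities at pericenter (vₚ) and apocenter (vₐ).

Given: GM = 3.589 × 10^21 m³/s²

Convert to SI: rₚ = 803.7 Mm = 8.037e+08 m; rₐ = 5.592 Gm = 5.592e+09 m.
Use the vis-viva equation v² = GM(2/r − 1/a) with a = (rₚ + rₐ)/2 = (8.037e+08 + 5.592e+09)/2 = 3.19785e+09 m.
vₚ = √(GM · (2/rₚ − 1/a)) = √(3.589e+21 · (2/8.037e+08 − 1/3.19785e+09)) m/s ≈ 2.794e+06 m/s = 2794 km/s.
vₐ = √(GM · (2/rₐ − 1/a)) = √(3.589e+21 · (2/5.592e+09 − 1/3.19785e+09)) m/s ≈ 4.016e+05 m/s = 401.6 km/s.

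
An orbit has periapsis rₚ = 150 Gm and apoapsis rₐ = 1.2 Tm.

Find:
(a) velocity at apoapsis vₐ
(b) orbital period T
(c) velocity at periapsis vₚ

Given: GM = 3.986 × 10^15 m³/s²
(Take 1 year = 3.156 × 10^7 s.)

Convert to SI: rₚ = 150 Gm = 1.5e+11 m; rₐ = 1.2 Tm = 1.2e+12 m.
(a) With a = (rₚ + rₐ)/2 = 6.75e+11 m, vₐ = √(GM (2/rₐ − 1/a)) = √(3.986e+15 · (2/1.2e+12 − 1/6.75e+11)) m/s ≈ 27.17 m/s
(b) With a = (rₚ + rₐ)/2 = 6.75e+11 m, T = 2π √(a³/GM) = 2π √((6.75e+11)³/3.986e+15) s ≈ 5.519e+10 s
(c) With a = (rₚ + rₐ)/2 = 6.75e+11 m, vₚ = √(GM (2/rₚ − 1/a)) = √(3.986e+15 · (2/1.5e+11 − 1/6.75e+11)) m/s ≈ 217.4 m/s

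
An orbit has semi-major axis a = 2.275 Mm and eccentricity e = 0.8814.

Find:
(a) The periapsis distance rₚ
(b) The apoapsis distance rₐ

Convert to SI: a = 2.275 Mm = 2.275e+06 m.
(a) rₚ = a(1 − e) = 2.275e+06 · (1 − 0.8814) = 2.275e+06 · 0.1186 ≈ 2.698e+05 m = 269.8 km.
(b) rₐ = a(1 + e) = 2.275e+06 · (1 + 0.8814) = 2.275e+06 · 1.8814 ≈ 4.28e+06 m = 4.28 Mm.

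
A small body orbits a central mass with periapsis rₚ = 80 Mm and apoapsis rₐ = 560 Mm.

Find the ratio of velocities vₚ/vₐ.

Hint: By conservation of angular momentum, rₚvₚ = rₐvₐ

Convert to SI: rₚ = 80 Mm = 8e+07 m; rₐ = 560 Mm = 5.6e+08 m.
Conservation of angular momentum gives rₚvₚ = rₐvₐ, so vₚ/vₐ = rₐ/rₚ.
vₚ/vₐ = 5.6e+08 / 8e+07 ≈ 7.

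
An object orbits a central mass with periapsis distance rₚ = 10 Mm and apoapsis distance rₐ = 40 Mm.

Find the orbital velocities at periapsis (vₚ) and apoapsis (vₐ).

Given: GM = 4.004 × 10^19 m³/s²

Convert to SI: rₚ = 10 Mm = 1e+07 m; rₐ = 40 Mm = 4e+07 m.
Use the vis-viva equation v² = GM(2/r − 1/a) with a = (rₚ + rₐ)/2 = (1e+07 + 4e+07)/2 = 2.5e+07 m.
vₚ = √(GM · (2/rₚ − 1/a)) = √(4.004e+19 · (2/1e+07 − 1/2.5e+07)) m/s ≈ 2.531e+06 m/s = 2531 km/s.
vₐ = √(GM · (2/rₐ − 1/a)) = √(4.004e+19 · (2/4e+07 − 1/2.5e+07)) m/s ≈ 6.328e+05 m/s = 632.8 km/s.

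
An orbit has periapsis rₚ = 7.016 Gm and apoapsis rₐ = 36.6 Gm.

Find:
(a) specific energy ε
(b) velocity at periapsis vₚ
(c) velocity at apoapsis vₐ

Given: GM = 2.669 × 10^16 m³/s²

Convert to SI: rₚ = 7.016 Gm = 7.016e+09 m; rₐ = 36.6 Gm = 3.66e+10 m.
(a) With a = (rₚ + rₐ)/2 = 2.1808e+10 m, ε = −GM/(2a) = −2.669e+16/(2 · 2.1808e+10) J/kg ≈ -6.119e+05 J/kg
(b) With a = (rₚ + rₐ)/2 = 2.1808e+10 m, vₚ = √(GM (2/rₚ − 1/a)) = √(2.669e+16 · (2/7.016e+09 − 1/2.1808e+10)) m/s ≈ 2527 m/s
(c) With a = (rₚ + rₐ)/2 = 2.1808e+10 m, vₐ = √(GM (2/rₐ − 1/a)) = √(2.669e+16 · (2/3.66e+10 − 1/2.1808e+10)) m/s ≈ 484.4 m/s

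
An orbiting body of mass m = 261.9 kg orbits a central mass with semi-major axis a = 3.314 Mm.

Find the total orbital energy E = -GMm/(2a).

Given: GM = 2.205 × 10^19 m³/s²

Convert to SI: a = 3.314 Mm = 3.314e+06 m.
E = −GMm / (2a).
E = −2.205e+19 · 261.9 / (2 · 3.314e+06) J ≈ -8.713e+14 J = -871.3 TJ.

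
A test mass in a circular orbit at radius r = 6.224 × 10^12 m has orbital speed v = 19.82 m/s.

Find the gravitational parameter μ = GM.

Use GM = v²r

For a circular orbit v² = GM/r, so GM = v² · r.
GM = (19.82)² · 6.224e+12 m³/s² ≈ 2.445e+15 m³/s² = 2.445 × 10^15 m³/s².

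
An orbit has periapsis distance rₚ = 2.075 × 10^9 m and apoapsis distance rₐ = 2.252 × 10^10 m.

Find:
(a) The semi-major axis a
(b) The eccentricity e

(a) a = (rₚ + rₐ) / 2 = (2.075e+09 + 2.252e+10) / 2 ≈ 1.23e+10 m = 1.23 × 10^10 m.
(b) e = (rₐ − rₚ) / (rₐ + rₚ) = (2.252e+10 − 2.075e+09) / (2.252e+10 + 2.075e+09) ≈ 0.8313.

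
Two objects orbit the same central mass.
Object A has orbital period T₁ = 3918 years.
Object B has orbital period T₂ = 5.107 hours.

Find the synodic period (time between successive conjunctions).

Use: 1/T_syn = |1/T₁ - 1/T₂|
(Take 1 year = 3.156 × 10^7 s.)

Convert to SI: T₁ = 3918 years = 1.23652e+11 s; T₂ = 5.107 hours = 18385.2 s.
T_syn = |T₁ · T₂ / (T₁ − T₂)|.
T_syn = |1.23652e+11 · 18385.2 / (1.23652e+11 − 18385.2)| s ≈ 1.839e+04 s = 5.107 hours.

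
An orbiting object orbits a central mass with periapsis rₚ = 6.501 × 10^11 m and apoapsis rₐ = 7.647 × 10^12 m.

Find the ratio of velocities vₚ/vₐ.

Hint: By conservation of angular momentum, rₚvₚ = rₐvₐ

Conservation of angular momentum gives rₚvₚ = rₐvₐ, so vₚ/vₐ = rₐ/rₚ.
vₚ/vₐ = 7.647e+12 / 6.501e+11 ≈ 11.76.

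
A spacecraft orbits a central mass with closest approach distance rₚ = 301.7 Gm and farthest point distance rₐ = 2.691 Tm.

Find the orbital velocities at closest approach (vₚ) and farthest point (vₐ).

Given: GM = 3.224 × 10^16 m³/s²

Convert to SI: rₚ = 301.7 Gm = 3.017e+11 m; rₐ = 2.691 Tm = 2.691e+12 m.
Use the vis-viva equation v² = GM(2/r − 1/a) with a = (rₚ + rₐ)/2 = (3.017e+11 + 2.691e+12)/2 = 1.49635e+12 m.
vₚ = √(GM · (2/rₚ − 1/a)) = √(3.224e+16 · (2/3.017e+11 − 1/1.49635e+12)) m/s ≈ 438.4 m/s = 438.4 m/s.
vₐ = √(GM · (2/rₐ − 1/a)) = √(3.224e+16 · (2/2.691e+12 − 1/1.49635e+12)) m/s ≈ 49.15 m/s = 49.15 m/s.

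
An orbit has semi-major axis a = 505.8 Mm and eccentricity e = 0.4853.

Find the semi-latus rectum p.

Convert to SI: a = 505.8 Mm = 5.058e+08 m.
p = a (1 − e²).
p = 5.058e+08 · (1 − (0.4853)²) = 5.058e+08 · 0.764484 ≈ 3.867e+08 m = 386.7 Mm.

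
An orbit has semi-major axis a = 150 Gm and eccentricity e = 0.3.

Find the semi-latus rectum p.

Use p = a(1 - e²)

Convert to SI: a = 150 Gm = 1.5e+11 m.
p = a (1 − e²).
p = 1.5e+11 · (1 − (0.3)²) = 1.5e+11 · 0.91 ≈ 1.365e+11 m = 136.5 Gm.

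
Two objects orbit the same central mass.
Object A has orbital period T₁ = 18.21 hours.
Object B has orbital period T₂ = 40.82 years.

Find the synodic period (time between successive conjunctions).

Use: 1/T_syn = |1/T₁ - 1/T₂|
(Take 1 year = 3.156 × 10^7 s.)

Convert to SI: T₁ = 18.21 hours = 65556 s; T₂ = 40.82 years = 1.28828e+09 s.
T_syn = |T₁ · T₂ / (T₁ − T₂)|.
T_syn = |65556 · 1.28828e+09 / (65556 − 1.28828e+09)| s ≈ 6.556e+04 s = 18.21 hours.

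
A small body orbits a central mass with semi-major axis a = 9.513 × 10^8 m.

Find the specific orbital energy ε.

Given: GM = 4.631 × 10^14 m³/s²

ε = −GM / (2a).
ε = −4.631e+14 / (2 · 9.513e+08) J/kg ≈ -2.434e+05 J/kg = -243.4 kJ/kg.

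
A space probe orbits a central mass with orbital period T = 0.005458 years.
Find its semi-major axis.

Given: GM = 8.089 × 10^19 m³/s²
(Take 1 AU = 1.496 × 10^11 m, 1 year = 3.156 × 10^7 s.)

Convert to SI: T = 0.005458 years = 172254 s.
Invert Kepler's third law: a = (GM · T² / (4π²))^(1/3).
Substituting T = 172254 s and GM = 8.089e+19 m³/s²:
a = (8.089e+19 · (172254)² / (4π²))^(1/3) m
a ≈ 3.932e+09 m = 0.02628 AU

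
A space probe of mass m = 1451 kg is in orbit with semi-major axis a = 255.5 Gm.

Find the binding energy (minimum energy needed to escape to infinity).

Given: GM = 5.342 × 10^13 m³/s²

Convert to SI: a = 255.5 Gm = 2.555e+11 m.
Total orbital energy is E = −GMm/(2a); binding energy is E_bind = −E = GMm/(2a).
E_bind = 5.342e+13 · 1451 / (2 · 2.555e+11) J ≈ 1.517e+05 J = 151.7 kJ.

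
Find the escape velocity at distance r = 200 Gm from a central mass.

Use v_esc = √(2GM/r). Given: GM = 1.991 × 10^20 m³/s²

Convert to SI: r = 200 Gm = 2e+11 m.
Escape velocity comes from setting total energy to zero: ½v² − GM/r = 0 ⇒ v_esc = √(2GM / r).
v_esc = √(2 · 1.991e+20 / 2e+11) m/s ≈ 4.462e+04 m/s = 44.62 km/s.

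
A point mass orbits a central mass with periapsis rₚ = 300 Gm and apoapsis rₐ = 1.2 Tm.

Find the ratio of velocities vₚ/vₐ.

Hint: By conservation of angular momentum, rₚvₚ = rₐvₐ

Convert to SI: rₚ = 300 Gm = 3e+11 m; rₐ = 1.2 Tm = 1.2e+12 m.
Conservation of angular momentum gives rₚvₚ = rₐvₐ, so vₚ/vₐ = rₐ/rₚ.
vₚ/vₐ = 1.2e+12 / 3e+11 ≈ 4.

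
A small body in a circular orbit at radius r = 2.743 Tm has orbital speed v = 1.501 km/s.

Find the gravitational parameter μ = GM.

Convert to SI: r = 2.743 Tm = 2.743e+12 m; v = 1.501 km/s = 1501 m/s.
For a circular orbit v² = GM/r, so GM = v² · r.
GM = (1501)² · 2.743e+12 m³/s² ≈ 6.18e+18 m³/s² = 6.18 × 10^18 m³/s².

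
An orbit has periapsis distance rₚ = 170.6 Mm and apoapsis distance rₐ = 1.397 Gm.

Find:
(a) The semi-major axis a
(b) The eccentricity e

Convert to SI: rₚ = 170.6 Mm = 1.706e+08 m; rₐ = 1.397 Gm = 1.397e+09 m.
(a) a = (rₚ + rₐ) / 2 = (1.706e+08 + 1.397e+09) / 2 ≈ 7.838e+08 m = 783.8 Mm.
(b) e = (rₐ − rₚ) / (rₐ + rₚ) = (1.397e+09 − 1.706e+08) / (1.397e+09 + 1.706e+08) ≈ 0.7823.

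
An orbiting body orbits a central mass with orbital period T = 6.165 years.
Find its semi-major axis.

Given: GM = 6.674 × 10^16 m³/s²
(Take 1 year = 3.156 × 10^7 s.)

Convert to SI: T = 6.165 years = 1.94567e+08 s.
Invert Kepler's third law: a = (GM · T² / (4π²))^(1/3).
Substituting T = 1.94567e+08 s and GM = 6.674e+16 m³/s²:
a = (6.674e+16 · (1.94567e+08)² / (4π²))^(1/3) m
a ≈ 4e+10 m = 40 Gm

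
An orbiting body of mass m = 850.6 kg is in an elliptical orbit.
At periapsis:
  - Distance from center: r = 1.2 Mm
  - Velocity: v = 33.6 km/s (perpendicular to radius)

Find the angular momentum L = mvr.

Convert to SI: r = 1.2 Mm = 1.2e+06 m; v = 33.6 km/s = 33600 m/s.
Since v is perpendicular to r, L = m · v · r.
L = 850.6 · 33600 · 1.2e+06 kg·m²/s ≈ 3.43e+13 kg·m²/s.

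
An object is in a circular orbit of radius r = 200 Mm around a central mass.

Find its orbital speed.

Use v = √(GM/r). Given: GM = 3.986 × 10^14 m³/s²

Convert to SI: r = 200 Mm = 2e+08 m.
For a circular orbit, gravity supplies the centripetal force, so v = √(GM / r).
v = √(3.986e+14 / 2e+08) m/s ≈ 1412 m/s = 1.412 km/s.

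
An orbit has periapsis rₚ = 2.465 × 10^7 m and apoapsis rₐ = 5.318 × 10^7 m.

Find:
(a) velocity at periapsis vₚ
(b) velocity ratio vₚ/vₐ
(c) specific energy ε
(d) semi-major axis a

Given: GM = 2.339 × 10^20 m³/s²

(a) With a = (rₚ + rₐ)/2 = 3.8915e+07 m, vₚ = √(GM (2/rₚ − 1/a)) = √(2.339e+20 · (2/2.465e+07 − 1/3.8915e+07)) m/s ≈ 3.601e+06 m/s
(b) Conservation of angular momentum (rₚvₚ = rₐvₐ) gives vₚ/vₐ = rₐ/rₚ = 5.318e+07/2.465e+07 ≈ 2.157
(c) With a = (rₚ + rₐ)/2 = 3.8915e+07 m, ε = −GM/(2a) = −2.339e+20/(2 · 3.8915e+07) J/kg ≈ -3.005e+12 J/kg
(d) a = (rₚ + rₐ)/2 = (2.465e+07 + 5.318e+07)/2 ≈ 3.892e+07 m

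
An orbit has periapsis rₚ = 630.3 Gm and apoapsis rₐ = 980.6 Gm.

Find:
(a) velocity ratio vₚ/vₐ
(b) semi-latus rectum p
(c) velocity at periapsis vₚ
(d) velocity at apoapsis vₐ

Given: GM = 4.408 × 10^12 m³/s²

Convert to SI: rₚ = 630.3 Gm = 6.303e+11 m; rₐ = 980.6 Gm = 9.806e+11 m.
(a) Conservation of angular momentum (rₚvₚ = rₐvₐ) gives vₚ/vₐ = rₐ/rₚ = 9.806e+11/6.303e+11 ≈ 1.556
(b) From a = (rₚ + rₐ)/2 = 8.0545e+11 m and e = (rₐ − rₚ)/(rₐ + rₚ) = 0.217456, p = a(1 − e²) = 8.0545e+11 · (1 − (0.217456)²) ≈ 7.674e+11 m
(c) With a = (rₚ + rₐ)/2 = 8.0545e+11 m, vₚ = √(GM (2/rₚ − 1/a)) = √(4.408e+12 · (2/6.303e+11 − 1/8.0545e+11)) m/s ≈ 2.918 m/s
(d) With a = (rₚ + rₐ)/2 = 8.0545e+11 m, vₐ = √(GM (2/rₐ − 1/a)) = √(4.408e+12 · (2/9.806e+11 − 1/8.0545e+11)) m/s ≈ 1.876 m/s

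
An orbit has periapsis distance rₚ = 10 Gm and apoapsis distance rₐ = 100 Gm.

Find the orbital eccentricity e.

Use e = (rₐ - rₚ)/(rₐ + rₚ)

Convert to SI: rₚ = 10 Gm = 1e+10 m; rₐ = 100 Gm = 1e+11 m.
e = (rₐ − rₚ) / (rₐ + rₚ).
e = (1e+11 − 1e+10) / (1e+11 + 1e+10) = 9e+10 / 1.1e+11 ≈ 0.8182.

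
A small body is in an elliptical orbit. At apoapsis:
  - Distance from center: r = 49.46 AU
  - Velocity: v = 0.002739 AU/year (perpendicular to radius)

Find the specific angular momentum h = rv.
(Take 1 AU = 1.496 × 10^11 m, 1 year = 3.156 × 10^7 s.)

Convert to SI: r = 49.46 AU = 7.39922e+12 m; v = 0.002739 AU/year = 12.9833 m/s.
With v perpendicular to r, h = r · v.
h = 7.39922e+12 · 12.9833 m²/s ≈ 9.607e+13 m²/s.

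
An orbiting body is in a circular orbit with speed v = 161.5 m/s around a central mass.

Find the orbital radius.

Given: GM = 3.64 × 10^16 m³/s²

For a circular orbit, v² = GM / r, so r = GM / v².
r = 3.64e+16 / (161.5)² m ≈ 1.396e+12 m = 1.396 Tm.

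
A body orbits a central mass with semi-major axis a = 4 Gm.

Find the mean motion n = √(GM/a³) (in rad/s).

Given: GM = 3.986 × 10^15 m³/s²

Convert to SI: a = 4 Gm = 4e+09 m.
n = √(GM / a³).
n = √(3.986e+15 / (4e+09)³) rad/s ≈ 2.496e-07 rad/s.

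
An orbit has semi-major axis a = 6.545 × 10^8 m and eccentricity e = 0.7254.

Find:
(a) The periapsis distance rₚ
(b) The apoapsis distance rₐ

(a) rₚ = a(1 − e) = 6.545e+08 · (1 − 0.7254) = 6.545e+08 · 0.2746 ≈ 1.797e+08 m = 1.797 × 10^8 m.
(b) rₐ = a(1 + e) = 6.545e+08 · (1 + 0.7254) = 6.545e+08 · 1.7254 ≈ 1.129e+09 m = 1.129 × 10^9 m.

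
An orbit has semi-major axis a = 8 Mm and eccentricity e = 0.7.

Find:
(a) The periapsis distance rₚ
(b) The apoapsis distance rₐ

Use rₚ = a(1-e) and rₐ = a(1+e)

Convert to SI: a = 8 Mm = 8e+06 m.
(a) rₚ = a(1 − e) = 8e+06 · (1 − 0.7) = 8e+06 · 0.3 ≈ 2.4e+06 m = 2.4 Mm.
(b) rₐ = a(1 + e) = 8e+06 · (1 + 0.7) = 8e+06 · 1.7 ≈ 1.36e+07 m = 13.6 Mm.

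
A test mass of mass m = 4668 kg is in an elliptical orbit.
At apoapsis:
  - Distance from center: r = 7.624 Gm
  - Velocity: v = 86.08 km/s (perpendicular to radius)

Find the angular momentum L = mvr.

Convert to SI: r = 7.624 Gm = 7.624e+09 m; v = 86.08 km/s = 86080 m/s.
Since v is perpendicular to r, L = m · v · r.
L = 4668 · 86080 · 7.624e+09 kg·m²/s ≈ 3.063e+18 kg·m²/s.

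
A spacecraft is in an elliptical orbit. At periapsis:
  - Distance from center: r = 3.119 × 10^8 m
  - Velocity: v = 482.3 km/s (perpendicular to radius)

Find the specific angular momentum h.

Convert to SI: v = 482.3 km/s = 482300 m/s.
With v perpendicular to r, h = r · v.
h = 3.119e+08 · 482300 m²/s ≈ 1.504e+14 m²/s.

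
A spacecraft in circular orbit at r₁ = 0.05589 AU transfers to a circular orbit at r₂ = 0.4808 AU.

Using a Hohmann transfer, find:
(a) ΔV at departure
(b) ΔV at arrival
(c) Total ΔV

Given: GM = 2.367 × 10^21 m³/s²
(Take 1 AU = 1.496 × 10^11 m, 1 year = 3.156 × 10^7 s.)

Convert to SI: r₁ = 0.05589 AU = 8.36114e+09 m; r₂ = 0.4808 AU = 7.19277e+10 m.
Transfer semi-major axis: a_t = (r₁ + r₂)/2 = (8.36114e+09 + 7.19277e+10)/2 = 4.01444e+10 m.
Circular speeds: v₁ = √(GM/r₁) = 532067 m/s, v₂ = √(GM/r₂) = 181406 m/s.
Transfer speeds (vis-viva v² = GM(2/r − 1/a_t)): v₁ᵗ = 712200 m/s, v₂ᵗ = 82788.8 m/s.
(a) ΔV₁ = |v₁ᵗ − v₁| ≈ 1.801e+05 m/s = 38 AU/year.
(b) ΔV₂ = |v₂ − v₂ᵗ| ≈ 9.862e+04 m/s = 20.8 AU/year.
(c) ΔV_total = ΔV₁ + ΔV₂ ≈ 2.787e+05 m/s = 58.81 AU/year.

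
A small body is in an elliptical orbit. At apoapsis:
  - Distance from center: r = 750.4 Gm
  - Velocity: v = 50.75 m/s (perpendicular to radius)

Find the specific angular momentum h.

Convert to SI: r = 750.4 Gm = 7.504e+11 m.
With v perpendicular to r, h = r · v.
h = 7.504e+11 · 50.75 m²/s ≈ 3.808e+13 m²/s.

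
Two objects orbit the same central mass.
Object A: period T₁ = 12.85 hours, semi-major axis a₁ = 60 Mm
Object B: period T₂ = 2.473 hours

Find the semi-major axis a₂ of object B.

Convert to SI: T₁ = 12.85 hours = 46260 s; a₁ = 60 Mm = 6e+07 m; T₂ = 2.473 hours = 8902.8 s.
Kepler's third law: (T₁/T₂)² = (a₁/a₂)³ ⇒ a₂ = a₁ · (T₂/T₁)^(2/3).
T₂/T₁ = 8902.8 / 46260 = 0.192451.
a₂ = 6e+07 · (0.192451)^(2/3) m ≈ 2e+07 m = 20 Mm.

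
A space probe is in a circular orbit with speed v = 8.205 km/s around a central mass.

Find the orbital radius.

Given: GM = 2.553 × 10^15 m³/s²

Convert to SI: v = 8.205 km/s = 8205 m/s.
For a circular orbit, v² = GM / r, so r = GM / v².
r = 2.553e+15 / (8205)² m ≈ 3.792e+07 m = 3.792 × 10^7 m.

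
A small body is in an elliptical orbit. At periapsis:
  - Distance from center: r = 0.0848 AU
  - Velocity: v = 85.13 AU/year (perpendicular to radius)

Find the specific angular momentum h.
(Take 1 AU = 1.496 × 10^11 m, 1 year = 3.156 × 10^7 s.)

Convert to SI: r = 0.0848 AU = 1.26861e+10 m; v = 85.13 AU/year = 403531 m/s.
With v perpendicular to r, h = r · v.
h = 1.26861e+10 · 403531 m²/s ≈ 5.119e+15 m²/s.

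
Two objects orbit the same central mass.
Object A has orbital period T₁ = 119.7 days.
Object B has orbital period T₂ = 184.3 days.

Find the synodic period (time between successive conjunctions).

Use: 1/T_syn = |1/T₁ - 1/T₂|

Convert to SI: T₁ = 119.7 days = 1.03421e+07 s; T₂ = 184.3 days = 1.59235e+07 s.
T_syn = |T₁ · T₂ / (T₁ − T₂)|.
T_syn = |1.03421e+07 · 1.59235e+07 / (1.03421e+07 − 1.59235e+07)| s ≈ 2.951e+07 s = 341.5 days.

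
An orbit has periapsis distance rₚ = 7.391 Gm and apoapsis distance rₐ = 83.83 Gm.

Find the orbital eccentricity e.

Convert to SI: rₚ = 7.391 Gm = 7.391e+09 m; rₐ = 83.83 Gm = 8.383e+10 m.
e = (rₐ − rₚ) / (rₐ + rₚ).
e = (8.383e+10 − 7.391e+09) / (8.383e+10 + 7.391e+09) = 7.6439e+10 / 9.1221e+10 ≈ 0.838.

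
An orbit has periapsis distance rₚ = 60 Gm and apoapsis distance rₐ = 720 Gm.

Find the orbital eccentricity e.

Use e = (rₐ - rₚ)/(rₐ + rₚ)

Convert to SI: rₚ = 60 Gm = 6e+10 m; rₐ = 720 Gm = 7.2e+11 m.
e = (rₐ − rₚ) / (rₐ + rₚ).
e = (7.2e+11 − 6e+10) / (7.2e+11 + 6e+10) = 6.6e+11 / 7.8e+11 ≈ 0.8462.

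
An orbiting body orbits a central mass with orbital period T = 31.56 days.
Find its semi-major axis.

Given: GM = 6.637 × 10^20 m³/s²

Convert to SI: T = 31.56 days = 2.72678e+06 s.
Invert Kepler's third law: a = (GM · T² / (4π²))^(1/3).
Substituting T = 2.72678e+06 s and GM = 6.637e+20 m³/s²:
a = (6.637e+20 · (2.72678e+06)² / (4π²))^(1/3) m
a ≈ 5e+10 m = 50 Gm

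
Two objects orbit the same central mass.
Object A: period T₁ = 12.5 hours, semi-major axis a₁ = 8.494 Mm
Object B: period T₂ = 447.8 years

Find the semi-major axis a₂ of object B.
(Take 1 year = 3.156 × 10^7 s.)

Convert to SI: T₁ = 12.5 hours = 45000 s; a₁ = 8.494 Mm = 8.494e+06 m; T₂ = 447.8 years = 1.41326e+10 s.
Kepler's third law: (T₁/T₂)² = (a₁/a₂)³ ⇒ a₂ = a₁ · (T₂/T₁)^(2/3).
T₂/T₁ = 1.41326e+10 / 45000 = 314057.
a₂ = 8.494e+06 · (314057)^(2/3) m ≈ 3.925e+10 m = 39.25 Gm.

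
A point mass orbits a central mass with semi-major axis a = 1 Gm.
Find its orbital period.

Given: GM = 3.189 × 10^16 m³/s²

Convert to SI: a = 1 Gm = 1e+09 m.
Kepler's third law: T = 2π √(a³ / GM).
Substituting a = 1e+09 m and GM = 3.189e+16 m³/s²:
T = 2π √((1e+09)³ / 3.189e+16) s
T ≈ 1.113e+06 s = 12.88 days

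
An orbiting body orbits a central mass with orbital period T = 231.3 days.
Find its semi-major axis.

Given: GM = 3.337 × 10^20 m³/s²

Convert to SI: T = 231.3 days = 1.99843e+07 s.
Invert Kepler's third law: a = (GM · T² / (4π²))^(1/3).
Substituting T = 1.99843e+07 s and GM = 3.337e+20 m³/s²:
a = (3.337e+20 · (1.99843e+07)² / (4π²))^(1/3) m
a ≈ 1.5e+11 m = 150 Gm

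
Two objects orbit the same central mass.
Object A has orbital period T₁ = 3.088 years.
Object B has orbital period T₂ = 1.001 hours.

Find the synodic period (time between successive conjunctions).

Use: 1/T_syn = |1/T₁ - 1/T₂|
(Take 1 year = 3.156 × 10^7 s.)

Convert to SI: T₁ = 3.088 years = 9.74573e+07 s; T₂ = 1.001 hours = 3603.6 s.
T_syn = |T₁ · T₂ / (T₁ − T₂)|.
T_syn = |9.74573e+07 · 3603.6 / (9.74573e+07 − 3603.6)| s ≈ 3604 s = 1.001 hours.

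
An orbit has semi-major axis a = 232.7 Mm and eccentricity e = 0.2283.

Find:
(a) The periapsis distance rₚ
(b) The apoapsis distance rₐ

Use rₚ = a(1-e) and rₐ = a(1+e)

Convert to SI: a = 232.7 Mm = 2.327e+08 m.
(a) rₚ = a(1 − e) = 2.327e+08 · (1 − 0.2283) = 2.327e+08 · 0.7717 ≈ 1.796e+08 m = 179.6 Mm.
(b) rₐ = a(1 + e) = 2.327e+08 · (1 + 0.2283) = 2.327e+08 · 1.2283 ≈ 2.858e+08 m = 285.8 Mm.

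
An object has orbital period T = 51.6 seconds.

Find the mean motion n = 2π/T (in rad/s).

n = 2π / T.
n = 2π / 51.6 s ≈ 0.1218 rad/s.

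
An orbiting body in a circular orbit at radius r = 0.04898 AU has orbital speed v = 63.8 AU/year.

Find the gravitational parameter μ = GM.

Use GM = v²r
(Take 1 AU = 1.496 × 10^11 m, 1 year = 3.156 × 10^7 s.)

Convert to SI: r = 0.04898 AU = 7.32741e+09 m; v = 63.8 AU/year = 302423 m/s.
For a circular orbit v² = GM/r, so GM = v² · r.
GM = (302423)² · 7.32741e+09 m³/s² ≈ 6.702e+20 m³/s² = 6.702 × 10^20 m³/s².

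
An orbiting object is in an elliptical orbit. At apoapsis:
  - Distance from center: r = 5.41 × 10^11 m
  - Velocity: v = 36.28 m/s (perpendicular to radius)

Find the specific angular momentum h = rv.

With v perpendicular to r, h = r · v.
h = 5.41e+11 · 36.28 m²/s ≈ 1.963e+13 m²/s.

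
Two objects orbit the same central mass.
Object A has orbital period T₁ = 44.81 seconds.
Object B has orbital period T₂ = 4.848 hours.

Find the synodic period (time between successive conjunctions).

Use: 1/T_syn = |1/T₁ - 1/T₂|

Convert to SI: T₂ = 4.848 hours = 17452.8 s.
T_syn = |T₁ · T₂ / (T₁ − T₂)|.
T_syn = |44.81 · 17452.8 / (44.81 − 17452.8)| s ≈ 44.93 s = 44.93 seconds.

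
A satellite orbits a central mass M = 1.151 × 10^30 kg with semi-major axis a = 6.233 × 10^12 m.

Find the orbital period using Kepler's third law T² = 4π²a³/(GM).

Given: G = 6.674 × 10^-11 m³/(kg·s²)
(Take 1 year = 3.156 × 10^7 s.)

GM = G · M = 6.674e-11 · 1.151e+30 = 7.68177e+19 m³/s².
Kepler's third law: T = 2π √(a³ / GM).
Substituting a = 6.233e+12 m and GM = 7.68177e+19 m³/s²:
T = 2π √((6.233e+12)³ / 7.68177e+19) s
T ≈ 1.116e+10 s = 353.5 years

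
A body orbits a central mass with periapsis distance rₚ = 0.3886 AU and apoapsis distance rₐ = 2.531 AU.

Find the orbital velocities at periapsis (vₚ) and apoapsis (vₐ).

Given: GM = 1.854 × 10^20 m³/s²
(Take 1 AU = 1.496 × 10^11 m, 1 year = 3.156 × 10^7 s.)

Convert to SI: rₚ = 0.3886 AU = 5.81346e+10 m; rₐ = 2.531 AU = 3.78638e+11 m.
Use the vis-viva equation v² = GM(2/r − 1/a) with a = (rₚ + rₐ)/2 = (5.81346e+10 + 3.78638e+11)/2 = 2.18386e+11 m.
vₚ = √(GM · (2/rₚ − 1/a)) = √(1.854e+20 · (2/5.81346e+10 − 1/2.18386e+11)) m/s ≈ 7.436e+04 m/s = 15.69 AU/year.
vₐ = √(GM · (2/rₐ − 1/a)) = √(1.854e+20 · (2/3.78638e+11 − 1/2.18386e+11)) m/s ≈ 1.142e+04 m/s = 2.409 AU/year.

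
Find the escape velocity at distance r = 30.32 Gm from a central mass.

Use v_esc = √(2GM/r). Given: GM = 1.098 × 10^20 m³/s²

Convert to SI: r = 30.32 Gm = 3.032e+10 m.
Escape velocity comes from setting total energy to zero: ½v² − GM/r = 0 ⇒ v_esc = √(2GM / r).
v_esc = √(2 · 1.098e+20 / 3.032e+10) m/s ≈ 8.51e+04 m/s = 85.1 km/s.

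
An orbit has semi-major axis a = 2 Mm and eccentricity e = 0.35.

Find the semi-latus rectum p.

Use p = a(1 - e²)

Convert to SI: a = 2 Mm = 2e+06 m.
p = a (1 − e²).
p = 2e+06 · (1 − (0.35)²) = 2e+06 · 0.8775 ≈ 1.755e+06 m = 1.755 Mm.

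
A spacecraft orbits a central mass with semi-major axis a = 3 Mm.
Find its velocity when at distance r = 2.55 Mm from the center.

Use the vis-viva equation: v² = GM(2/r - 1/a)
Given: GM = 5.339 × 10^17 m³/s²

Convert to SI: a = 3 Mm = 3e+06 m; r = 2.55 Mm = 2.55e+06 m.
Vis-viva: v = √(GM · (2/r − 1/a)).
2/r − 1/a = 2/2.55e+06 − 1/3e+06 = 4.5098e-07 m⁻¹.
v = √(5.339e+17 · 4.5098e-07) m/s ≈ 4.907e+05 m/s = 490.7 km/s.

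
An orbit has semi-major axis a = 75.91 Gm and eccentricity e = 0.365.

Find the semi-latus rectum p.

Convert to SI: a = 75.91 Gm = 7.591e+10 m.
p = a (1 − e²).
p = 7.591e+10 · (1 − (0.365)²) = 7.591e+10 · 0.866775 ≈ 6.58e+10 m = 65.8 Gm.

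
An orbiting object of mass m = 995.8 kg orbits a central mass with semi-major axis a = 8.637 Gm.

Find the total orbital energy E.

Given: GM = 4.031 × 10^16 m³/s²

Convert to SI: a = 8.637 Gm = 8.637e+09 m.
E = −GMm / (2a).
E = −4.031e+16 · 995.8 / (2 · 8.637e+09) J ≈ -2.324e+09 J = -2.324 GJ.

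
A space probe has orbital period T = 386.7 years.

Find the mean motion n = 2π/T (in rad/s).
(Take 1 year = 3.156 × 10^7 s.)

Convert to SI: T = 386.7 years = 1.22043e+10 s.
n = 2π / T.
n = 2π / 1.22043e+10 s ≈ 5.148e-10 rad/s.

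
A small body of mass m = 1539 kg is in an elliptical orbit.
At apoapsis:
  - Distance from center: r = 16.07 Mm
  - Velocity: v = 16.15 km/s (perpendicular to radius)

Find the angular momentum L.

Convert to SI: r = 16.07 Mm = 1.607e+07 m; v = 16.15 km/s = 16150 m/s.
Since v is perpendicular to r, L = m · v · r.
L = 1539 · 16150 · 1.607e+07 kg·m²/s ≈ 3.994e+14 kg·m²/s.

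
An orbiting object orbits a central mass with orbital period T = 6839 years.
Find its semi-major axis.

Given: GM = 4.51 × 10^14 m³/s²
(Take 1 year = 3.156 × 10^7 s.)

Convert to SI: T = 6839 years = 2.15839e+11 s.
Invert Kepler's third law: a = (GM · T² / (4π²))^(1/3).
Substituting T = 2.15839e+11 s and GM = 4.51e+14 m³/s²:
a = (4.51e+14 · (2.15839e+11)² / (4π²))^(1/3) m
a ≈ 8.104e+11 m = 8.104 × 10^11 m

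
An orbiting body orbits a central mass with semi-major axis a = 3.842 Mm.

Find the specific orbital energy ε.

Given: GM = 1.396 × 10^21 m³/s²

Convert to SI: a = 3.842 Mm = 3.842e+06 m.
ε = −GM / (2a).
ε = −1.396e+21 / (2 · 3.842e+06) J/kg ≈ -1.817e+14 J/kg = -1.817e+05 GJ/kg.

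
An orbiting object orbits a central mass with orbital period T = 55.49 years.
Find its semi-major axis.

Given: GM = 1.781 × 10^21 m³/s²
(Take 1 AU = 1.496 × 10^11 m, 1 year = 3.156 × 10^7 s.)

Convert to SI: T = 55.49 years = 1.75126e+09 s.
Invert Kepler's third law: a = (GM · T² / (4π²))^(1/3).
Substituting T = 1.75126e+09 s and GM = 1.781e+21 m³/s²:
a = (1.781e+21 · (1.75126e+09)² / (4π²))^(1/3) m
a ≈ 5.172e+12 m = 34.57 AU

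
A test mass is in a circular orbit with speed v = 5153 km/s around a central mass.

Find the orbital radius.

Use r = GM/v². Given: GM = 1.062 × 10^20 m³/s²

Convert to SI: v = 5153 km/s = 5.153e+06 m/s.
For a circular orbit, v² = GM / r, so r = GM / v².
r = 1.062e+20 / (5.153e+06)² m ≈ 3.999e+06 m = 3.999 Mm.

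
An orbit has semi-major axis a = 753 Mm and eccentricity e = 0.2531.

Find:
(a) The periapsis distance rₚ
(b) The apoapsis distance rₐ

Convert to SI: a = 753 Mm = 7.53e+08 m.
(a) rₚ = a(1 − e) = 7.53e+08 · (1 − 0.2531) = 7.53e+08 · 0.7469 ≈ 5.624e+08 m = 562.4 Mm.
(b) rₐ = a(1 + e) = 7.53e+08 · (1 + 0.2531) = 7.53e+08 · 1.2531 ≈ 9.436e+08 m = 943.6 Mm.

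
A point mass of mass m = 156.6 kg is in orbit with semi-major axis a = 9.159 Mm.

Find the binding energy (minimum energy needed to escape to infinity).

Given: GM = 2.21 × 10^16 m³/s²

Convert to SI: a = 9.159 Mm = 9.159e+06 m.
Total orbital energy is E = −GMm/(2a); binding energy is E_bind = −E = GMm/(2a).
E_bind = 2.21e+16 · 156.6 / (2 · 9.159e+06) J ≈ 1.889e+11 J = 188.9 GJ.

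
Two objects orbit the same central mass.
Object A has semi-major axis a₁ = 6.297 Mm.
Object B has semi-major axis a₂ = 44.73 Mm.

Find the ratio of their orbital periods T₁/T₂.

Convert to SI: a₁ = 6.297 Mm = 6.297e+06 m; a₂ = 44.73 Mm = 4.473e+07 m.
From Kepler's third law, (T₁/T₂)² = (a₁/a₂)³, so T₁/T₂ = (a₁/a₂)^(3/2).
a₁/a₂ = 6.297e+06 / 4.473e+07 = 0.140778.
T₁/T₂ = (0.140778)^(3/2) ≈ 0.05282.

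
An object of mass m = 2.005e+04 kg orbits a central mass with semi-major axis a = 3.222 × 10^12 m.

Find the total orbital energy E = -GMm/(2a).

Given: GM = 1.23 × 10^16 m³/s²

E = −GMm / (2a).
E = −1.23e+16 · 2.005e+04 / (2 · 3.222e+12) J ≈ -3.827e+07 J = -38.27 MJ.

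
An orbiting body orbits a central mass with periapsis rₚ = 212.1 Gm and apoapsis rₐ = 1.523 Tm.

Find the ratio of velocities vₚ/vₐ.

Convert to SI: rₚ = 212.1 Gm = 2.121e+11 m; rₐ = 1.523 Tm = 1.523e+12 m.
Conservation of angular momentum gives rₚvₚ = rₐvₐ, so vₚ/vₐ = rₐ/rₚ.
vₚ/vₐ = 1.523e+12 / 2.121e+11 ≈ 7.181.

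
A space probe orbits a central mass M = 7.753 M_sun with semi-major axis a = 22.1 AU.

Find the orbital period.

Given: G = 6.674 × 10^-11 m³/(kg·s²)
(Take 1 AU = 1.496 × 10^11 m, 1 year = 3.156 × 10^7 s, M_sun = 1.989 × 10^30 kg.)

Convert to SI: a = 22.1 AU = 3.30616e+12 m; M = 7.753 M_sun = 1.54207e+31 kg.
GM = G · M = 6.674e-11 · 1.54207e+31 = 1.02918e+21 m³/s².
Kepler's third law: T = 2π √(a³ / GM).
Substituting a = 3.30616e+12 m and GM = 1.02918e+21 m³/s²:
T = 2π √((3.30616e+12)³ / 1.02918e+21) s
T ≈ 1.177e+09 s = 37.31 years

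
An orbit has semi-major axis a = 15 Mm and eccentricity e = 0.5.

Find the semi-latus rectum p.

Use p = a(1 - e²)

Convert to SI: a = 15 Mm = 1.5e+07 m.
p = a (1 − e²).
p = 1.5e+07 · (1 − (0.5)²) = 1.5e+07 · 0.75 ≈ 1.125e+07 m = 11.25 Mm.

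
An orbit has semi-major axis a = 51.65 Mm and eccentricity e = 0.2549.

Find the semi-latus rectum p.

Convert to SI: a = 51.65 Mm = 5.165e+07 m.
p = a (1 − e²).
p = 5.165e+07 · (1 − (0.2549)²) = 5.165e+07 · 0.935026 ≈ 4.829e+07 m = 48.29 Mm.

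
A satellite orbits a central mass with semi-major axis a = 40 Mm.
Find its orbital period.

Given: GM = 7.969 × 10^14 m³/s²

Convert to SI: a = 40 Mm = 4e+07 m.
Kepler's third law: T = 2π √(a³ / GM).
Substituting a = 4e+07 m and GM = 7.969e+14 m³/s²:
T = 2π √((4e+07)³ / 7.969e+14) s
T ≈ 5.631e+04 s = 15.64 hours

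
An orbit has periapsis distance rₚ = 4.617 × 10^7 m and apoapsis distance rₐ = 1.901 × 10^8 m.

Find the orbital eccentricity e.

e = (rₐ − rₚ) / (rₐ + rₚ).
e = (1.901e+08 − 4.617e+07) / (1.901e+08 + 4.617e+07) = 1.4393e+08 / 2.3627e+08 ≈ 0.6092.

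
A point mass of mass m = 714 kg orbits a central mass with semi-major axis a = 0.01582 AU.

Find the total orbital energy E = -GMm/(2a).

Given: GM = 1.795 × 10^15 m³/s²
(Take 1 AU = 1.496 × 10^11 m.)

Convert to SI: a = 0.01582 AU = 2.36667e+09 m.
E = −GMm / (2a).
E = −1.795e+15 · 714 / (2 · 2.36667e+09) J ≈ -2.708e+08 J = -270.8 MJ.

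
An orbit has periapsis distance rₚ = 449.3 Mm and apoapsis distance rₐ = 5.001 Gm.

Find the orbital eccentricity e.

Convert to SI: rₚ = 449.3 Mm = 4.493e+08 m; rₐ = 5.001 Gm = 5.001e+09 m.
e = (rₐ − rₚ) / (rₐ + rₚ).
e = (5.001e+09 − 4.493e+08) / (5.001e+09 + 4.493e+08) = 4.5517e+09 / 5.4503e+09 ≈ 0.8351.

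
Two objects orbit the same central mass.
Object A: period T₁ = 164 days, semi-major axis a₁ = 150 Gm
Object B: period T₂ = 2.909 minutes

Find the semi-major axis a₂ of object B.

Convert to SI: T₁ = 164 days = 1.41696e+07 s; a₁ = 150 Gm = 1.5e+11 m; T₂ = 2.909 minutes = 174.54 s.
Kepler's third law: (T₁/T₂)² = (a₁/a₂)³ ⇒ a₂ = a₁ · (T₂/T₁)^(2/3).
T₂/T₁ = 174.54 / 1.41696e+07 = 1.23179e-05.
a₂ = 1.5e+11 · (1.23179e-05)^(2/3) m ≈ 8e+07 m = 80 Mm.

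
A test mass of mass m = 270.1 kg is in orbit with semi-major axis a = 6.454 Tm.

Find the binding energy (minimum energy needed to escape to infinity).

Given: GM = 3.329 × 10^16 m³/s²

Convert to SI: a = 6.454 Tm = 6.454e+12 m.
Total orbital energy is E = −GMm/(2a); binding energy is E_bind = −E = GMm/(2a).
E_bind = 3.329e+16 · 270.1 / (2 · 6.454e+12) J ≈ 6.966e+05 J = 696.6 kJ.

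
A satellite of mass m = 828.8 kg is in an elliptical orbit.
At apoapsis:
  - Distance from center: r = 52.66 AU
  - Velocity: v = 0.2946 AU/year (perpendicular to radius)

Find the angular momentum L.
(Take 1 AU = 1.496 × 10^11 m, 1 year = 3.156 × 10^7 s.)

Convert to SI: r = 52.66 AU = 7.87794e+12 m; v = 0.2946 AU/year = 1396.46 m/s.
Since v is perpendicular to r, L = m · v · r.
L = 828.8 · 1396.46 · 7.87794e+12 kg·m²/s ≈ 9.118e+18 kg·m²/s.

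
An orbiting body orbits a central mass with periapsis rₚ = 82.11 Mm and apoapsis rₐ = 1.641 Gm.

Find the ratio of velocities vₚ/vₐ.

Convert to SI: rₚ = 82.11 Mm = 8.211e+07 m; rₐ = 1.641 Gm = 1.641e+09 m.
Conservation of angular momentum gives rₚvₚ = rₐvₐ, so vₚ/vₐ = rₐ/rₚ.
vₚ/vₐ = 1.641e+09 / 8.211e+07 ≈ 19.99.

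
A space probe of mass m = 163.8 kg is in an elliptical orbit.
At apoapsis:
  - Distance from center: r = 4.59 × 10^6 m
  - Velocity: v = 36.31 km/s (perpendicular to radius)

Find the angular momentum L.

Convert to SI: v = 36.31 km/s = 36310 m/s.
Since v is perpendicular to r, L = m · v · r.
L = 163.8 · 36310 · 4.59e+06 kg·m²/s ≈ 2.73e+13 kg·m²/s.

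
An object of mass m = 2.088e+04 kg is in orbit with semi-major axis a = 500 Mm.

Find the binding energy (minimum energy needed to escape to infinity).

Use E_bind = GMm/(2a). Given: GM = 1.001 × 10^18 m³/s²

Convert to SI: a = 500 Mm = 5e+08 m.
Total orbital energy is E = −GMm/(2a); binding energy is E_bind = −E = GMm/(2a).
E_bind = 1.001e+18 · 2.088e+04 / (2 · 5e+08) J ≈ 2.09e+13 J = 20.9 TJ.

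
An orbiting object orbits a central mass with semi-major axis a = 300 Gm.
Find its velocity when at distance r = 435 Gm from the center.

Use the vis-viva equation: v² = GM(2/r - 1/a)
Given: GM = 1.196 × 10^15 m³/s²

Convert to SI: a = 300 Gm = 3e+11 m; r = 435 Gm = 4.35e+11 m.
Vis-viva: v = √(GM · (2/r − 1/a)).
2/r − 1/a = 2/4.35e+11 − 1/3e+11 = 1.26437e-12 m⁻¹.
v = √(1.196e+15 · 1.26437e-12) m/s ≈ 38.89 m/s = 38.89 m/s.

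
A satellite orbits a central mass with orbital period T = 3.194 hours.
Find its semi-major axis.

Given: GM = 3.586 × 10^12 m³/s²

Convert to SI: T = 3.194 hours = 11498.4 s.
Invert Kepler's third law: a = (GM · T² / (4π²))^(1/3).
Substituting T = 11498.4 s and GM = 3.586e+12 m³/s²:
a = (3.586e+12 · (11498.4)² / (4π²))^(1/3) m
a ≈ 2.29e+06 m = 2.29 Mm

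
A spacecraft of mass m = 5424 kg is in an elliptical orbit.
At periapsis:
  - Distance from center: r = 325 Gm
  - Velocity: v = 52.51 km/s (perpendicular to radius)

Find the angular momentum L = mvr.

Convert to SI: r = 325 Gm = 3.25e+11 m; v = 52.51 km/s = 52510 m/s.
Since v is perpendicular to r, L = m · v · r.
L = 5424 · 52510 · 3.25e+11 kg·m²/s ≈ 9.256e+19 kg·m²/s.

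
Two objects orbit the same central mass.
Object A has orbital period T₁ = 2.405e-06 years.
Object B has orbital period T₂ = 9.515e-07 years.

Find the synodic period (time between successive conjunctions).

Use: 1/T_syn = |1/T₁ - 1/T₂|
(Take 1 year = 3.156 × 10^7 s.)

Convert to SI: T₁ = 2.405e-06 years = 75.9018 s; T₂ = 9.515e-07 years = 30.0293 s.
T_syn = |T₁ · T₂ / (T₁ − T₂)|.
T_syn = |75.9018 · 30.0293 / (75.9018 − 30.0293)| s ≈ 49.69 s = 1.574e-06 years.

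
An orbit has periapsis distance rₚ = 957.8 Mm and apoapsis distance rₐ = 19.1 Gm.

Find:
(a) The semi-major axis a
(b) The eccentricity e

Convert to SI: rₚ = 957.8 Mm = 9.578e+08 m; rₐ = 19.1 Gm = 1.91e+10 m.
(a) a = (rₚ + rₐ) / 2 = (9.578e+08 + 1.91e+10) / 2 ≈ 1.003e+10 m = 10.03 Gm.
(b) e = (rₐ − rₚ) / (rₐ + rₚ) = (1.91e+10 − 9.578e+08) / (1.91e+10 + 9.578e+08) ≈ 0.9045.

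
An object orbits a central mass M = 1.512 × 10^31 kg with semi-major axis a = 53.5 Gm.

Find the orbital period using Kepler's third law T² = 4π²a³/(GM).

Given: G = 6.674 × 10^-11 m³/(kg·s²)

Convert to SI: a = 53.5 Gm = 5.35e+10 m.
GM = G · M = 6.674e-11 · 1.512e+31 = 1.00911e+21 m³/s².
Kepler's third law: T = 2π √(a³ / GM).
Substituting a = 5.35e+10 m and GM = 1.00911e+21 m³/s²:
T = 2π √((5.35e+10)³ / 1.00911e+21) s
T ≈ 2.448e+06 s = 28.33 days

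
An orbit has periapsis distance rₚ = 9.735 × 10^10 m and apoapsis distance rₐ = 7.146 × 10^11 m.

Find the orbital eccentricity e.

e = (rₐ − rₚ) / (rₐ + rₚ).
e = (7.146e+11 − 9.735e+10) / (7.146e+11 + 9.735e+10) = 6.1725e+11 / 8.1195e+11 ≈ 0.7602.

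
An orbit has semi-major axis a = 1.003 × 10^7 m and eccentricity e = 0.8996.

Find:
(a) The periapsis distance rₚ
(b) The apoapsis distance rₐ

(a) rₚ = a(1 − e) = 1.003e+07 · (1 − 0.8996) = 1.003e+07 · 0.1004 ≈ 1.007e+06 m = 1.007 × 10^6 m.
(b) rₐ = a(1 + e) = 1.003e+07 · (1 + 0.8996) = 1.003e+07 · 1.8996 ≈ 1.905e+07 m = 1.905 × 10^7 m.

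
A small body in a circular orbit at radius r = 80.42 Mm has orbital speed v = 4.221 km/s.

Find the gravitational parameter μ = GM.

Convert to SI: r = 80.42 Mm = 8.042e+07 m; v = 4.221 km/s = 4221 m/s.
For a circular orbit v² = GM/r, so GM = v² · r.
GM = (4221)² · 8.042e+07 m³/s² ≈ 1.433e+15 m³/s² = 1.433 × 10^15 m³/s².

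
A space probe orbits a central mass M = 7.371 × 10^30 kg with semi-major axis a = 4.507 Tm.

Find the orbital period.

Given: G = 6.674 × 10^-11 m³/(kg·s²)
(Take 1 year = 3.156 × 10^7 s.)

Convert to SI: a = 4.507 Tm = 4.507e+12 m.
GM = G · M = 6.674e-11 · 7.371e+30 = 4.91941e+20 m³/s².
Kepler's third law: T = 2π √(a³ / GM).
Substituting a = 4.507e+12 m and GM = 4.91941e+20 m³/s²:
T = 2π √((4.507e+12)³ / 4.91941e+20) s
T ≈ 2.711e+09 s = 85.89 years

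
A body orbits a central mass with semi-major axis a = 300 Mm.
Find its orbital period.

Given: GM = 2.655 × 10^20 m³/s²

Convert to SI: a = 300 Mm = 3e+08 m.
Kepler's third law: T = 2π √(a³ / GM).
Substituting a = 3e+08 m and GM = 2.655e+20 m³/s²:
T = 2π √((3e+08)³ / 2.655e+20) s
T ≈ 2004 s = 33.39 minutes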